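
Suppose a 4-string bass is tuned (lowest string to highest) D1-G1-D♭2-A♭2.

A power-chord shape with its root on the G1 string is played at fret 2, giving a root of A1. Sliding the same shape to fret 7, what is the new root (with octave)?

Moving from fret 2 to fret 7 shifts the root by 5 semitones.
A1 up 5 semitones is D2.

D2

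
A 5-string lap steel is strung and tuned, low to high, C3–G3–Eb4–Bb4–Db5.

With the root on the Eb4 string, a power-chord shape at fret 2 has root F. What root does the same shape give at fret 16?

G

Moving from fret 2 to fret 16 shifts the root by 14 semitones.
F up 14 semitones is G.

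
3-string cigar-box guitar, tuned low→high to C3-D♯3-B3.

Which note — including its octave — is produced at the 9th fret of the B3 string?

G♯4

Each fret is one semitone, so B3 + 9 = G♯4.
(Equivalently spelled A♭4.)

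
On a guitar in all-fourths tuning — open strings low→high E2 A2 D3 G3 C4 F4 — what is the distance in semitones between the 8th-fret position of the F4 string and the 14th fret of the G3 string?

4 semitones

F4 at fret 8 → C♯5 (MIDI 73); G3 at fret 14 → A4 (MIDI 69).
73 − 69 = 4, so the two pitches are 4 semitones apart, with C♯5 the higher.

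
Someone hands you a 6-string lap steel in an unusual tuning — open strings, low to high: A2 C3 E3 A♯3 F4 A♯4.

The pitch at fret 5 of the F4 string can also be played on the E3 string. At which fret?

Fret 5 on F4 is MIDI 65 + 5 = 70 (A♯4). On the E3 string (open MIDI 52), that pitch is 70 − 52 = fret 18.

18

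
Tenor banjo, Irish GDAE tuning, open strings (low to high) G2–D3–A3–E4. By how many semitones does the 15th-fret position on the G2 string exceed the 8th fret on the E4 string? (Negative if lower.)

G2 at fret 15 → A#3 (MIDI 58); E4 at fret 8 → C5 (MIDI 72).
58 − 72 = -14, so the two pitches are 14 semitones apart.

-14 semitones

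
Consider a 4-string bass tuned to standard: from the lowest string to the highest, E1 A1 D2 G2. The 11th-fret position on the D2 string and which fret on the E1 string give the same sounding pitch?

21

D2 at fret 11 is D2 + 11 semitones = C#3.
The open E1 string is 10 semitones below the open D2, so the same pitch on the E1 string lies at fret 11 + 10 = 21.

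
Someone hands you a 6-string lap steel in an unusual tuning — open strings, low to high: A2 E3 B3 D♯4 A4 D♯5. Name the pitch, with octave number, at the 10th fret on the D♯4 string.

C♯5

The open D♯4 string plus 10 semitones: D#–E–F–F#–…–B–C–C#.
The walk passes from B into C once, so the octave number goes from 4 to 5.
(Equivalently spelled D♭5.)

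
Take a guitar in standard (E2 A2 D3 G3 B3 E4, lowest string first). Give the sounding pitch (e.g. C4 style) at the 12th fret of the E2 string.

Each fret is one semitone, so E2 + 12 = E3.

E3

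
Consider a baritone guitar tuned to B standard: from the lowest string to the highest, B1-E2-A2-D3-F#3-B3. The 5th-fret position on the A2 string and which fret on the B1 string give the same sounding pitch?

A2 at fret 5 is A2 + 5 semitones = D3.
The open B1 string is 10 semitones below the open A2, so the same pitch on the B1 string lies at fret 5 + 10 = 15.

15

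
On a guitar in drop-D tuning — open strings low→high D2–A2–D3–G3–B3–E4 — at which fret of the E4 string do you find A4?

5

A4 is 5 semitones above the open E4 (E–F–F#–G–G#–A), so it sits at fret 5.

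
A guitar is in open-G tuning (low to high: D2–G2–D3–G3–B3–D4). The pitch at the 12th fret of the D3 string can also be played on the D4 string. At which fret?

0

Fret 12 on D3 is MIDI 50 + 12 = 62 (D4). On the D4 string (open MIDI 62), that pitch is 62 − 62 = fret 0.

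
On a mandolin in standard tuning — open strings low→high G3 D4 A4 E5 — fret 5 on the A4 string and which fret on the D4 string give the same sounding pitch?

12

Fret 5 on A4 is MIDI 69 + 5 = 74 (D5). On the D4 string (open MIDI 62), that pitch is 74 − 62 = fret 12.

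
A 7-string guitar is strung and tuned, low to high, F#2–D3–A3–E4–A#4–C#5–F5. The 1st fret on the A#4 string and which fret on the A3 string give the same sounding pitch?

14

Fret 1 on A#4 is MIDI 70 + 1 = 71 (B4). On the A3 string (open MIDI 57), that pitch is 71 − 57 = fret 14.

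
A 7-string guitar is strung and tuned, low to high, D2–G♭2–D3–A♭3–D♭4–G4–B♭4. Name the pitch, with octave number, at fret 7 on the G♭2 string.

G♭2 is MIDI 42. Adding 7 gives 49, which is D♭3.
(Equivalently spelled C♯3.)

D♭3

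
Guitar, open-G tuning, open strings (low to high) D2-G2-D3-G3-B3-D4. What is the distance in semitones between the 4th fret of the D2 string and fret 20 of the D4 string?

D2 at fret 4 → F#2 (MIDI 42); D4 at fret 20 → A#5 (MIDI 82).
42 − 82 = -40, so the two pitches are 40 semitones apart, with A#5 the higher.

40 semitones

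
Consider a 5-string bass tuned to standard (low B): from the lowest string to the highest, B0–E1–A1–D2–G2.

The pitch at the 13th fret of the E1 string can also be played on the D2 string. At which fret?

Fret 13 on E1 is MIDI 28 + 13 = 41 (F2). On the D2 string (open MIDI 38), that pitch is 41 − 38 = fret 3.

3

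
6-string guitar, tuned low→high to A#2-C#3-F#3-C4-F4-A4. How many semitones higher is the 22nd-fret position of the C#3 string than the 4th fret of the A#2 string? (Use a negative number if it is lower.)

C#3 at fret 22 → B4 (MIDI 71); A#2 at fret 4 → D3 (MIDI 50).
71 − 50 = 21, so the two pitches are 21 semitones apart.

21 semitones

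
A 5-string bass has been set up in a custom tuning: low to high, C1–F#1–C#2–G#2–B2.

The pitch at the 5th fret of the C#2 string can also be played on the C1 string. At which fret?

18

Fret 5 on C#2 is MIDI 37 + 5 = 42 (F#2). On the C1 string (open MIDI 24), that pitch is 42 − 24 = fret 18.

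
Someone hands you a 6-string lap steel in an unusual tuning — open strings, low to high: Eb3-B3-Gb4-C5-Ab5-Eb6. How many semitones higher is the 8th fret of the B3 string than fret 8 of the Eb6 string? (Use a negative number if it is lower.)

-28 semitones

B3 at fret 8 → G4 (MIDI 67); Eb6 at fret 8 → B6 (MIDI 95).
67 − 95 = -28, so the two pitches are 28 semitones apart.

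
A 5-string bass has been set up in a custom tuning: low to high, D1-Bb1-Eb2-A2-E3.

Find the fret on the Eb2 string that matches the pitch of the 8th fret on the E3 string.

21

Fret 8 on E3 is MIDI 52 + 8 = 60 (C4). On the Eb2 string (open MIDI 39), that pitch is 60 − 39 = fret 21.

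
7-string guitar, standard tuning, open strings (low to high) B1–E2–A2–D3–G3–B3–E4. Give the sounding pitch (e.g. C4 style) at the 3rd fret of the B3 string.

D4

The open B3 string plus 3 semitones: B–C–C#–D.
The walk passes from B into C once, so the octave number goes from 3 to 4.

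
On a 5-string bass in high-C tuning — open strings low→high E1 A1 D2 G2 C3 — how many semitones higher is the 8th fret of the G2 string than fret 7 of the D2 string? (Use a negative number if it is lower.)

6 semitones

G2 at fret 8 → D♯3 (MIDI 51); D2 at fret 7 → A2 (MIDI 45).
51 − 45 = 6, so the two pitches are 6 semitones apart.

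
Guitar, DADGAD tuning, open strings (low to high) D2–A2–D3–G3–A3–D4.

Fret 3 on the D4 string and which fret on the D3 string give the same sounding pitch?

Fret 3 on D4 is MIDI 62 + 3 = 65 (F4). On the D3 string (open MIDI 50), that pitch is 65 − 50 = fret 15.

15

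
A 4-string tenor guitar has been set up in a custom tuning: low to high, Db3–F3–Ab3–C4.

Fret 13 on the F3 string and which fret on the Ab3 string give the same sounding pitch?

10

Fret 13 on F3 is MIDI 53 + 13 = 66 (Gb4). On the Ab3 string (open MIDI 56), that pitch is 66 − 56 = fret 10.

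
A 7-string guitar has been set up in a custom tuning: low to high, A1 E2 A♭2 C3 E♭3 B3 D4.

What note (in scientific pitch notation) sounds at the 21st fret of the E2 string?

D♭4

Each fret is one semitone, so E2 + 21 = D♭4.
(Equivalently spelled C♯4.)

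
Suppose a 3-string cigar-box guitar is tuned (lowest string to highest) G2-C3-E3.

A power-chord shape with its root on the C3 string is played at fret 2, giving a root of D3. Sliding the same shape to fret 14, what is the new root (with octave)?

D4

Moving from fret 2 to fret 14 shifts the root by 12 semitones.
D3 up 12 semitones is D4.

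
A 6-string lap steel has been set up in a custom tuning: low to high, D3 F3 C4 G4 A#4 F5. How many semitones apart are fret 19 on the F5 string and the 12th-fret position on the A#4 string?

14 semitones

F5 at fret 19 → C7 (MIDI 96); A#4 at fret 12 → A#5 (MIDI 82).
96 − 82 = 14, so the two pitches are 14 semitones apart, with C7 the higher.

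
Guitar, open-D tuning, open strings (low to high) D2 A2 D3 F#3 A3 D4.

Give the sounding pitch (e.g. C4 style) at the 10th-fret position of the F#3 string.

E4

F#3 is MIDI 54. Adding 10 gives 64, which is E4.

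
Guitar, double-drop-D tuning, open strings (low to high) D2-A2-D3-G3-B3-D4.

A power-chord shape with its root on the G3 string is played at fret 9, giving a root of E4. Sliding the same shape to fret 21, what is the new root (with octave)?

Moving from fret 9 to fret 21 shifts the root by 12 semitones.
E4 up 12 semitones is E5.

E5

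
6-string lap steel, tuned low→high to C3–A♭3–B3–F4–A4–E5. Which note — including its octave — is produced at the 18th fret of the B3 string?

B3 is MIDI 59. Adding 18 gives 77, which is F5.

F5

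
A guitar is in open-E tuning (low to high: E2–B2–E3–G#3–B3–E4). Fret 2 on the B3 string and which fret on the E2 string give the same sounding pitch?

21

Fret 2 on B3 is MIDI 59 + 2 = 61 (C#4). On the E2 string (open MIDI 40), that pitch is 61 − 40 = fret 21.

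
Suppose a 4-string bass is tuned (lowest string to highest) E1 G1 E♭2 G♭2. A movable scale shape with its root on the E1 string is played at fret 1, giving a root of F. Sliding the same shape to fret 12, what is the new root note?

Moving from fret 1 to fret 12 shifts the root by 11 semitones.
F up 11 semitones is E.

E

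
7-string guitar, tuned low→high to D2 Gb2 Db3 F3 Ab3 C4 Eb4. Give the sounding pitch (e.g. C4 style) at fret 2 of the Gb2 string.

Gb2 is MIDI 42. Adding 2 gives 44, which is Ab2.
(Equivalently spelled G#2.)

Ab2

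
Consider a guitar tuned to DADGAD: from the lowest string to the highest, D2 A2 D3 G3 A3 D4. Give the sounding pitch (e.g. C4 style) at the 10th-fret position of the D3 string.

C4

D3 is MIDI 50. Adding 10 gives 60, which is C4.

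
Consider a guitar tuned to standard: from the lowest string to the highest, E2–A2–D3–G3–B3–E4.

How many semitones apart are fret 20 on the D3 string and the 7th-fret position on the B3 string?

D3 at fret 20 → A#4 (MIDI 70); B3 at fret 7 → F#4 (MIDI 66).
70 − 66 = 4, so the two pitches are 4 semitones apart, with A#4 the higher.

4 semitones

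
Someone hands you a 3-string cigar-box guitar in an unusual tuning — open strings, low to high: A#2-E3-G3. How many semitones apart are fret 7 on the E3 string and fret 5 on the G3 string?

E3 at fret 7 → B3 (MIDI 59); G3 at fret 5 → C4 (MIDI 60).
59 − 60 = -1, so the two pitches are 1 semitone apart, with C4 the higher.

1 semitone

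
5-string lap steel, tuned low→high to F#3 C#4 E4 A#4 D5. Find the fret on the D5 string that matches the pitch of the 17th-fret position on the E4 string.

E4 at fret 17 is E4 + 17 semitones = A5.
The open D5 string is 10 semitones above the open E4, so the same pitch on the D5 string lies at fret 17 − 10 = 7.

7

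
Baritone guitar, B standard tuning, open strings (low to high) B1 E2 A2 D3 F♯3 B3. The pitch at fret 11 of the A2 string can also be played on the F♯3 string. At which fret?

2

Fret 11 on A2 is MIDI 45 + 11 = 56 (G♯3). On the F♯3 string (open MIDI 54), that pitch is 56 − 54 = fret 2.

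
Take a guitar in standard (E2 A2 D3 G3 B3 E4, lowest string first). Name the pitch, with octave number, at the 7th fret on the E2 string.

B2

E2 is MIDI 40. Adding 7 gives 47, which is B2.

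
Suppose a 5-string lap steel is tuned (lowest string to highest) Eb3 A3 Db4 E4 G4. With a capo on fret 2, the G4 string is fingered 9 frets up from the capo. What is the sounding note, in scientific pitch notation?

Gb5

The capo raises the open G4 by 2 semitones to A4; fretting 9 more gives G4 + 2 + 9 = G4 + 11 semitones = Gb5.
(Also written F#.)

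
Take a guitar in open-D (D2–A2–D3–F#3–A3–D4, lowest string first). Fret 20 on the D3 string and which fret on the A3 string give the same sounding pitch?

D3 at fret 20 is D3 + 20 semitones = A#4.
The open A3 string is 7 semitones above the open D3, so the same pitch on the A3 string lies at fret 20 − 7 = 13.

13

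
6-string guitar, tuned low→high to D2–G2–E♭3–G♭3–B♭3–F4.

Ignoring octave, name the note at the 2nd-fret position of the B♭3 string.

The open B♭3 string plus 2 semitones: Bb–B–C.

C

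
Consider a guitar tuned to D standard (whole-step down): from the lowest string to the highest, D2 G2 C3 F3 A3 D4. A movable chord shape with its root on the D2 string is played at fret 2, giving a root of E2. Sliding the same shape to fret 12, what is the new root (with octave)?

D3

Moving from fret 2 to fret 12 shifts the root by 10 semitones.
E2 up 10 semitones is D3.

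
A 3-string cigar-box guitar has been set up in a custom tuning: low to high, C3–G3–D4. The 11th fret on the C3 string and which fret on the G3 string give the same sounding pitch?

C3 at fret 11 is C3 + 11 semitones = B3.
The open G3 string is 7 semitones above the open C3, so the same pitch on the G3 string lies at fret 11 − 7 = 4.

4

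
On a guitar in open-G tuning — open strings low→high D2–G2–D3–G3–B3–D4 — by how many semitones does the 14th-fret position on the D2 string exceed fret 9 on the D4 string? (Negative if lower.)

-19 semitones

D2 at fret 14 → E3 (MIDI 52); D4 at fret 9 → B4 (MIDI 71).
52 − 71 = -19, so the two pitches are 19 semitones apart.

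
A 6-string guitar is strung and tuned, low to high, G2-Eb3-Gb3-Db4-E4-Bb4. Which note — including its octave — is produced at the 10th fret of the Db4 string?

Each fret is one semitone, so Db4 + 10 = B4.

B4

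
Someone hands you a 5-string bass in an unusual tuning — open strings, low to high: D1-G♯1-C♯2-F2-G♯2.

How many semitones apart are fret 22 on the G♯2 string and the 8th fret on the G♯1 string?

G♯2 at fret 22 → F♯4 (MIDI 66); G♯1 at fret 8 → E2 (MIDI 40).
66 − 40 = 26, so the two pitches are 26 semitones apart, with F♯4 the higher.

26 semitones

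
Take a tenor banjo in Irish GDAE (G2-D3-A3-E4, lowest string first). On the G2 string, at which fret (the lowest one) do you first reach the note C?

5

From G2, count semitones up the chromatic scale until reaching C: G–G#–A–A#–B–C — 5 steps.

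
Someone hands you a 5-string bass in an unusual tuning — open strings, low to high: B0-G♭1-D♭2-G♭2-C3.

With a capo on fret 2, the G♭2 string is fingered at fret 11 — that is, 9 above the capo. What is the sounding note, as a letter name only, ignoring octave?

The capo raises the open G♭2 by 2 semitones to A♭2; fretting 9 more gives G♭2 + 2 + 9 = G♭2 + 11 semitones, landing on F.

F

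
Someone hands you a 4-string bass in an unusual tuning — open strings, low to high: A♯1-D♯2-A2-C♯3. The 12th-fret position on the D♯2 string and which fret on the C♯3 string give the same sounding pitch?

D♯2 at fret 12 is D♯2 + 12 semitones = D♯3.
The open C♯3 string is 10 semitones above the open D♯2, so the same pitch on the C♯3 string lies at fret 12 − 10 = 2.

2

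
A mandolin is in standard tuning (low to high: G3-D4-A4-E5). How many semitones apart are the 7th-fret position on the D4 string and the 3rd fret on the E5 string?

D4 at fret 7 → A4 (MIDI 69); E5 at fret 3 → G5 (MIDI 79).
69 − 79 = -10, so the two pitches are 10 semitones apart, with G5 the higher.

10 semitones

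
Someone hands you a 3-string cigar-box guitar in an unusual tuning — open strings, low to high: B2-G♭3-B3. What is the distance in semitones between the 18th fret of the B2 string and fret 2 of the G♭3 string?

B2 at fret 18 → F4 (MIDI 65); G♭3 at fret 2 → A♭3 (MIDI 56).
65 − 56 = 9, so the two pitches are 9 semitones apart, with F4 the higher.

9 semitones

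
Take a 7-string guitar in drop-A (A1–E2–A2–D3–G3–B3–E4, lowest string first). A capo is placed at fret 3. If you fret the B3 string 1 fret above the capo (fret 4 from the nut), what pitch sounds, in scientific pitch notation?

The capo raises the open B3 by 3 semitones to D4; fretting 1 more gives B3 + 3 + 1 = B3 + 4 semitones = D#4.

D#4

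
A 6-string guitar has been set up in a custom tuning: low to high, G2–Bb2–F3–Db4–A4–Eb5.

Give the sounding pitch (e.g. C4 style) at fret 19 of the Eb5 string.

The open Eb5 string plus 19 semitones: Eb–E–F–Gb–…–Ab–A–Bb.
The walk passes from B into C once, so the octave number goes from 5 to 6.
(Equivalently spelled A#6.)

Bb6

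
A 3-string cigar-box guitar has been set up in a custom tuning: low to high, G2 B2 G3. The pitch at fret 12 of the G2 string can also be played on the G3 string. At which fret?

Fret 12 on G2 is MIDI 43 + 12 = 55 (G3). On the G3 string (open MIDI 55), that pitch is 55 − 55 = fret 0.

0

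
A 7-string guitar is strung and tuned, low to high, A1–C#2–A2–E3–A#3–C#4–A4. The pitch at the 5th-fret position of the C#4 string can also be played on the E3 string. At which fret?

C#4 at fret 5 is C#4 + 5 semitones = F#4.
The open E3 string is 9 semitones below the open C#4, so the same pitch on the E3 string lies at fret 5 + 9 = 14.

14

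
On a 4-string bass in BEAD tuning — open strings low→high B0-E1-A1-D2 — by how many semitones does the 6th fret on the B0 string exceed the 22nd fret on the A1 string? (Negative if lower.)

B0 at fret 6 → F1 (MIDI 29); A1 at fret 22 → G3 (MIDI 55).
29 − 55 = -26, so the two pitches are 26 semitones apart.

-26 semitones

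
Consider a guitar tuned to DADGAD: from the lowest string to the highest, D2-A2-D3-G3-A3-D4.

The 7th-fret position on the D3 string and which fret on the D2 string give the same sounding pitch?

19

Fret 7 on D3 is MIDI 50 + 7 = 57 (A3). On the D2 string (open MIDI 38), that pitch is 57 − 38 = fret 19.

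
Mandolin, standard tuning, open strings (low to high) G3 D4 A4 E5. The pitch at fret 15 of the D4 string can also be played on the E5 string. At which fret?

1

Fret 15 on D4 is MIDI 62 + 15 = 77 (F5). On the E5 string (open MIDI 76), that pitch is 77 − 76 = fret 1.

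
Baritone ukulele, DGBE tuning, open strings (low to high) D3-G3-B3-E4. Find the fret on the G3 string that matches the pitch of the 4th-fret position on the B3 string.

Fret 4 on B3 is MIDI 59 + 4 = 63 (D#4). On the G3 string (open MIDI 55), that pitch is 63 − 55 = fret 8.

8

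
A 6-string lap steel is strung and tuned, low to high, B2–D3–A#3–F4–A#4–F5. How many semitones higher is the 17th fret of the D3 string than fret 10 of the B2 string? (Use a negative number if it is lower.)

D3 at fret 17 → G4 (MIDI 67); B2 at fret 10 → A3 (MIDI 57).
67 − 57 = 10, so the two pitches are 10 semitones apart.

10 semitones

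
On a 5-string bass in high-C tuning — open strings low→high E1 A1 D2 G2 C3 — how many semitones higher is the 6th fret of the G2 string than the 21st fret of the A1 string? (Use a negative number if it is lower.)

G2 at fret 6 → C#3 (MIDI 49); A1 at fret 21 → F#3 (MIDI 54).
49 − 54 = -5, so the two pitches are 5 semitones apart.

-5 semitones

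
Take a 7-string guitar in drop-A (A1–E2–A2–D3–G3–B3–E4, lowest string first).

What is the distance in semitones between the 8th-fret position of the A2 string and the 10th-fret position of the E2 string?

3 semitones

A2 at fret 8 → F3 (MIDI 53); E2 at fret 10 → D3 (MIDI 50).
53 − 50 = 3, so the two pitches are 3 semitones apart, with F3 the higher.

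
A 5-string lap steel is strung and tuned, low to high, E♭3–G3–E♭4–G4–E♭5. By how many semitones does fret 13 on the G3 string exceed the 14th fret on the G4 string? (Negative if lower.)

G3 at fret 13 → A♭4 (MIDI 68); G4 at fret 14 → A5 (MIDI 81).
68 − 81 = -13, so the two pitches are 13 semitones apart.

-13 semitones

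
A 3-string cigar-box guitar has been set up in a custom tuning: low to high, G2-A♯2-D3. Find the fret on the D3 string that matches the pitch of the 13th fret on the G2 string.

6

Fret 13 on G2 is MIDI 43 + 13 = 56 (G♯3). On the D3 string (open MIDI 50), that pitch is 56 − 50 = fret 6.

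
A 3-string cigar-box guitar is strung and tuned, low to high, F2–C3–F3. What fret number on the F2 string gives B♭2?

5

B♭2 is 5 semitones above the open F2 (F–Gb–G–Ab–A–Bb), so it sits at fret 5.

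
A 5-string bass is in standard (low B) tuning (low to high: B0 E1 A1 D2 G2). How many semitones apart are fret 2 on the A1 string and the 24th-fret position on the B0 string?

A1 at fret 2 → B1 (MIDI 35); B0 at fret 24 → B2 (MIDI 47).
35 − 47 = -12, so the two pitches are 12 semitones apart, with B2 the higher.

12 semitones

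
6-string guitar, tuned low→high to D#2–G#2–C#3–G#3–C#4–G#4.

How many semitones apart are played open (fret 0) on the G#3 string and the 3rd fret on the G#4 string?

15 semitones

G#3 at fret 0 → G#3 (MIDI 56); G#4 at fret 3 → B4 (MIDI 71).
56 − 71 = -15, so the two pitches are 15 semitones apart, with B4 the higher.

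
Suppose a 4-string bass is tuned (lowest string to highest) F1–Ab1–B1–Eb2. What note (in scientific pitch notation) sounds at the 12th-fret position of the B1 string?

B1 is MIDI 35. Adding 12 gives 47, which is B2.

B2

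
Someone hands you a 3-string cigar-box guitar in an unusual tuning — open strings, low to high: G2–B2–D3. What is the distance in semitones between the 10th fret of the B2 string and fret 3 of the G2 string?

11 semitones

B2 at fret 10 → A3 (MIDI 57); G2 at fret 3 → Bb2 (MIDI 46).
57 − 46 = 11, so the two pitches are 11 semitones apart, with A3 the higher.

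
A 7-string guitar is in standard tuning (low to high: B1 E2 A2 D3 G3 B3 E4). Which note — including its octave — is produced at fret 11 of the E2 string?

Each fret is one semitone, so E2 + 11 = D#3.

D#3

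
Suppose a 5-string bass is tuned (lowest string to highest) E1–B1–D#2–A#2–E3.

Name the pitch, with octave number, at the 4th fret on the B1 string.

B1 is MIDI 35. Adding 4 gives 39, which is D#2.
(Equivalently spelled Eb2.)

D#2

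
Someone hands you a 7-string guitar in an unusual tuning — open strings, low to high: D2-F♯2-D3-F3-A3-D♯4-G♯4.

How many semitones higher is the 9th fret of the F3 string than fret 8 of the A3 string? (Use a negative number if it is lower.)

-3 semitones

F3 at fret 9 → D4 (MIDI 62); A3 at fret 8 → F4 (MIDI 65).
62 − 65 = -3, so the two pitches are 3 semitones apart.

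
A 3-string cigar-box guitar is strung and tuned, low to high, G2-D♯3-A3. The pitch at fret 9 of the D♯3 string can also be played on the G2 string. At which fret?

17

D♯3 at fret 9 is D♯3 + 9 semitones = C4.
The open G2 string is 8 semitones below the open D♯3, so the same pitch on the G2 string lies at fret 9 + 8 = 17.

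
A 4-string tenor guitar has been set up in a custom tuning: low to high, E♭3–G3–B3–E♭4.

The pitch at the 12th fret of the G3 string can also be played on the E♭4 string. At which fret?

G3 at fret 12 is G3 + 12 semitones = G4.
The open E♭4 string is 8 semitones above the open G3, so the same pitch on the E♭4 string lies at fret 12 − 8 = 4.

4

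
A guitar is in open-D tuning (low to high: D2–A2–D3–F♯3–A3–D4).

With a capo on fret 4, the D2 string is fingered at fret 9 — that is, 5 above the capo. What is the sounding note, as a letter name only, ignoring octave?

B

The capo raises the open D2 by 4 semitones to F♯2; fretting 5 more gives D2 + 4 + 5 = D2 + 9 semitones, landing on B.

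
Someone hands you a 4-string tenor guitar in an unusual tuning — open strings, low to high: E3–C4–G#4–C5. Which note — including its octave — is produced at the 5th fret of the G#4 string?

Each fret is one semitone, so G#4 + 5 = C#5.
(Equivalently spelled Db5.)

C#5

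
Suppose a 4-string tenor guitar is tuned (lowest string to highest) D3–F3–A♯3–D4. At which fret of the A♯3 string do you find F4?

7

F4 is 7 semitones above the open A♯3 (A#–B–C–C#–D–D#–E–F), so it sits at fret 7.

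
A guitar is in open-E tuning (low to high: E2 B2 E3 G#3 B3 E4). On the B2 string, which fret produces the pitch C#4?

14

C#4 is 14 semitones above the open B2 (B–C–C#–D–…–B–C–C#), so it sits at fret 14.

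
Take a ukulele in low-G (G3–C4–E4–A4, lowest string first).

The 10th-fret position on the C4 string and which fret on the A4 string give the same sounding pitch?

1

C4 at fret 10 is C4 + 10 semitones = A♯4.
The open A4 string is 9 semitones above the open C4, so the same pitch on the A4 string lies at fret 10 − 9 = 1.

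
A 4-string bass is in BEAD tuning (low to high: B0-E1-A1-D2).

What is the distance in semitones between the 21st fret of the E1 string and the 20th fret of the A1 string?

E1 at fret 21 → C#3 (MIDI 49); A1 at fret 20 → F3 (MIDI 53).
49 − 53 = -4, so the two pitches are 4 semitones apart, with F3 the higher.

4 semitones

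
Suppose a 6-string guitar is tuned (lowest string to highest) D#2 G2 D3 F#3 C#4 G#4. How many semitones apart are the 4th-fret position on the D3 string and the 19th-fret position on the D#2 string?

4 semitones

D3 at fret 4 → F#3 (MIDI 54); D#2 at fret 19 → A#3 (MIDI 58).
54 − 58 = -4, so the two pitches are 4 semitones apart, with A#3 the higher.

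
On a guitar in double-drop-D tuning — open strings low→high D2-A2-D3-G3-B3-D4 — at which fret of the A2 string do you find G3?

G3 is 10 semitones above the open A2 (A–A#–B–C–…–F–F#–G), so it sits at fret 10.

10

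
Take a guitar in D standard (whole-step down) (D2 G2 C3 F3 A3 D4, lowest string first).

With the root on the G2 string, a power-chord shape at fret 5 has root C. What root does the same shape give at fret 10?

F

Moving from fret 5 to fret 10 shifts the root by 5 semitones.
C up 5 semitones is F.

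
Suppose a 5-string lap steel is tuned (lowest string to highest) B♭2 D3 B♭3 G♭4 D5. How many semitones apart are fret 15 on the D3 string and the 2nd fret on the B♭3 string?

D3 at fret 15 → F4 (MIDI 65); B♭3 at fret 2 → C4 (MIDI 60).
65 − 60 = 5, so the two pitches are 5 semitones apart, with F4 the higher.

5 semitones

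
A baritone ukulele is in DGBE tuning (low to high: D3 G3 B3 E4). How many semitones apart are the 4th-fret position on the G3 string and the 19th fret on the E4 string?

G3 at fret 4 → B3 (MIDI 59); E4 at fret 19 → B5 (MIDI 83).
59 − 83 = -24, so the two pitches are 24 semitones apart, with B5 the higher.

24 semitones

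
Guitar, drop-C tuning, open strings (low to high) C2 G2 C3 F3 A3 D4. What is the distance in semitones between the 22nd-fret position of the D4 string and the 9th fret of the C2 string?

D4 at fret 22 → C6 (MIDI 84); C2 at fret 9 → A2 (MIDI 45).
84 − 45 = 39, so the two pitches are 39 semitones apart, with C6 the higher.

39 semitones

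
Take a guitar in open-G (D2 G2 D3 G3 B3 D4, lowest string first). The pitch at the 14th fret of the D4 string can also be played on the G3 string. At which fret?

21

Fret 14 on D4 is MIDI 62 + 14 = 76 (E5). On the G3 string (open MIDI 55), that pitch is 76 − 55 = fret 21.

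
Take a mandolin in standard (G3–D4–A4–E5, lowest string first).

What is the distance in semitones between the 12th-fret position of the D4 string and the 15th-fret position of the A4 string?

10 semitones

D4 at fret 12 → D5 (MIDI 74); A4 at fret 15 → C6 (MIDI 84).
74 − 84 = -10, so the two pitches are 10 semitones apart, with C6 the higher.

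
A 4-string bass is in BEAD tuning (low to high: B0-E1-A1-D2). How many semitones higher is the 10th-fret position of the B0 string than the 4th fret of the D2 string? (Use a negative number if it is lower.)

-9 semitones

B0 at fret 10 → A1 (MIDI 33); D2 at fret 4 → F#2 (MIDI 42).
33 − 42 = -9, so the two pitches are 9 semitones apart.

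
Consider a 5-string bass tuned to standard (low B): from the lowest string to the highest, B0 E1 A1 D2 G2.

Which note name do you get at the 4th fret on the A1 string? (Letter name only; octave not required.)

Each fret is one semitone, so A1 + 4 = C#.
(Equivalently spelled Db.)

C#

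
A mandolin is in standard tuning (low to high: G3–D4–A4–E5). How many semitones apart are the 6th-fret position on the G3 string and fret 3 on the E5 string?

18 semitones

G3 at fret 6 → C#4 (MIDI 61); E5 at fret 3 → G5 (MIDI 79).
61 − 79 = -18, so the two pitches are 18 semitones apart, with G5 the higher.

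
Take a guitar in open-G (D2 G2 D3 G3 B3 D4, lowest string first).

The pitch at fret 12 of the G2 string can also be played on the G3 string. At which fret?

Fret 12 on G2 is MIDI 43 + 12 = 55 (G3). On the G3 string (open MIDI 55), that pitch is 55 − 55 = fret 0.

0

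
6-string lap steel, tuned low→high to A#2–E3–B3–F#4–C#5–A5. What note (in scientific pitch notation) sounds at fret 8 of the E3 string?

E3 is MIDI 52. Adding 8 gives 60, which is C4.

C4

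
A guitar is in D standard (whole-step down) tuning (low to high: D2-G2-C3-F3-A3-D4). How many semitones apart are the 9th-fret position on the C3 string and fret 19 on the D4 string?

24 semitones

C3 at fret 9 → A3 (MIDI 57); D4 at fret 19 → A5 (MIDI 81).
57 − 81 = -24, so the two pitches are 24 semitones apart, with A5 the higher.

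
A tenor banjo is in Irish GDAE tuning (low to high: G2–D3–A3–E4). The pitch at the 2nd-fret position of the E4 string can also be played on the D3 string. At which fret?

E4 at fret 2 is E4 + 2 semitones = F#4.
The open D3 string is 14 semitones below the open E4, so the same pitch on the D3 string lies at fret 2 + 14 = 16.

16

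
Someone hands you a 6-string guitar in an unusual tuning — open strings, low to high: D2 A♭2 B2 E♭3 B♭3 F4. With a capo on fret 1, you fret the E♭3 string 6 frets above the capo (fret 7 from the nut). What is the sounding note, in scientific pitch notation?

The capo raises the open E♭3 by 1 semitone to E3; fretting 6 more gives E♭3 + 1 + 6 = E♭3 + 7 semitones = B♭3.
(Also written A♯.)

B♭3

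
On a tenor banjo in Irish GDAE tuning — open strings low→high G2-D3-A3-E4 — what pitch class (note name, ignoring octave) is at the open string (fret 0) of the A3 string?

Fret 0 is the open string itself, so the pitch is just A.

A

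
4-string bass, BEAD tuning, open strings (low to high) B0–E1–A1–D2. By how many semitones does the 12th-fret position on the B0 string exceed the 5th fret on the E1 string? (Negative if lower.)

B0 at fret 12 → B1 (MIDI 35); E1 at fret 5 → A1 (MIDI 33).
35 − 33 = 2, so the two pitches are 2 semitones apart.

2 semitones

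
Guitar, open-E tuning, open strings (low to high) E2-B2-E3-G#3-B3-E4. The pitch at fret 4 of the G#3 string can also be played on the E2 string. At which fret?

G#3 at fret 4 is G#3 + 4 semitones = C4.
The open E2 string is 16 semitones below the open G#3, so the same pitch on the E2 string lies at fret 4 + 16 = 20.

20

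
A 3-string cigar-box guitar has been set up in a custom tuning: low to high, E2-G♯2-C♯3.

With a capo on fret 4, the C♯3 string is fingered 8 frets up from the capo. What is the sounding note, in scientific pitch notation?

C♯4

The capo raises the open C♯3 by 4 semitones to F3; fretting 8 more gives C♯3 + 4 + 8 = C♯3 + 12 semitones = C♯4.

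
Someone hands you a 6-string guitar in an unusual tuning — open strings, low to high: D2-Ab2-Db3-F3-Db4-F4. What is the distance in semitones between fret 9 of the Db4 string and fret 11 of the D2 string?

Db4 at fret 9 → Bb4 (MIDI 70); D2 at fret 11 → Db3 (MIDI 49).
70 − 49 = 21, so the two pitches are 21 semitones apart, with Bb4 the higher.

21 semitones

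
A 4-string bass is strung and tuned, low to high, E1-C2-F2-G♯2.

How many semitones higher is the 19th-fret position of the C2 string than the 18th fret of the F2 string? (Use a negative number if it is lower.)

C2 at fret 19 → G3 (MIDI 55); F2 at fret 18 → B3 (MIDI 59).
55 − 59 = -4, so the two pitches are 4 semitones apart.

-4 semitones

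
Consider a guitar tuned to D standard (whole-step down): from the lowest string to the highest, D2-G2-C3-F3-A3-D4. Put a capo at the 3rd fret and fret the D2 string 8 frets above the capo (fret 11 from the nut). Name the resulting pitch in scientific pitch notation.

C#3

The capo raises the open D2 by 3 semitones to F2; fretting 8 more gives D2 + 3 + 8 = D2 + 11 semitones = C#3.
(Also written Db.)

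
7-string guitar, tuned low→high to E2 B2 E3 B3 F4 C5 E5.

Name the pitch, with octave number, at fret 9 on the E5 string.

Each fret is one semitone, so E5 + 9 = D♭6.
(Equivalently spelled C♯6.)

D♭6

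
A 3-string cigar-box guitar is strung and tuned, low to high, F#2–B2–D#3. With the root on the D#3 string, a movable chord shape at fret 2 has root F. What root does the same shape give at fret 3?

Moving from fret 2 to fret 3 shifts the root by 1 semitone.
F up 1 semitone is F#.

F#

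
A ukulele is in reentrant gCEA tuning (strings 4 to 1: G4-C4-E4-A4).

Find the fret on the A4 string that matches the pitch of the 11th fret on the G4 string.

Fret 11 on G4 is MIDI 67 + 11 = 78 (F#5). On the A4 string (open MIDI 69), that pitch is 78 − 69 = fret 9.

9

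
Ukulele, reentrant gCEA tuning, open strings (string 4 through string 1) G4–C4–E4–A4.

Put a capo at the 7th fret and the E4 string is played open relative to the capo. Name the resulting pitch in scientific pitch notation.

B4

The capo raises the open E4 by 7 semitones to B4; fretting 0 more gives E4 + 7 + 0 = E4 + 7 semitones = B4.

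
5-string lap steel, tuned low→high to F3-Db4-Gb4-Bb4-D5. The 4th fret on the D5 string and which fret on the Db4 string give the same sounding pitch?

D5 at fret 4 is D5 + 4 semitones = Gb5.
The open Db4 string is 13 semitones below the open D5, so the same pitch on the Db4 string lies at fret 4 + 13 = 17.

17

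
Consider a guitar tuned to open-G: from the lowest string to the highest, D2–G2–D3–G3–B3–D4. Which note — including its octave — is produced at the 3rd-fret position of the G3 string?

The open G3 string plus 3 semitones: G–G#–A–A#.
No B→C boundary is crossed, so the octave stays at 3.
(Equivalently spelled Bb3.)

A#3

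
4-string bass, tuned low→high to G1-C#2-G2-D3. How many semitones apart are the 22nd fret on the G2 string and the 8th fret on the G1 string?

26 semitones

G2 at fret 22 → F4 (MIDI 65); G1 at fret 8 → D#2 (MIDI 39).
65 − 39 = 26, so the two pitches are 26 semitones apart, with F4 the higher.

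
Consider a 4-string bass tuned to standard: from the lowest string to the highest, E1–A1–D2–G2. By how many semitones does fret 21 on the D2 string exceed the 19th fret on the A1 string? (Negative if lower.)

D2 at fret 21 → B3 (MIDI 59); A1 at fret 19 → E3 (MIDI 52).
59 − 52 = 7, so the two pitches are 7 semitones apart.

7 semitones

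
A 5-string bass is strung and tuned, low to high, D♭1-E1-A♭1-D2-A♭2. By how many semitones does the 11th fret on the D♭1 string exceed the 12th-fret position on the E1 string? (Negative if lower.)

-4 semitones

D♭1 at fret 11 → C2 (MIDI 36); E1 at fret 12 → E2 (MIDI 40).
36 − 40 = -4, so the two pitches are 4 semitones apart.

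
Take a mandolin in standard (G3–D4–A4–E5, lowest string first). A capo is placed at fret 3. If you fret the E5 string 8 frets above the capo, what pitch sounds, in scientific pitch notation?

The capo raises the open E5 by 3 semitones to G5; fretting 8 more gives E5 + 3 + 8 = E5 + 11 semitones = D♯6.

D♯6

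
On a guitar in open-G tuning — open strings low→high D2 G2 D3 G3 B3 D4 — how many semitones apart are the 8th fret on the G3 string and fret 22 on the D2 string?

3 semitones

G3 at fret 8 → D#4 (MIDI 63); D2 at fret 22 → C4 (MIDI 60).
63 − 60 = 3, so the two pitches are 3 semitones apart, with D#4 the higher.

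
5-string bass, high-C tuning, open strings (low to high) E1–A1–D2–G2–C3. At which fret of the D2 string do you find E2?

E2 is 2 semitones above the open D2 (D–D#–E), so it sits at fret 2.

2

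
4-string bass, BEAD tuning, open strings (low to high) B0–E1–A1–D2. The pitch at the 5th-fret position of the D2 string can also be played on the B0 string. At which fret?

Fret 5 on D2 is MIDI 38 + 5 = 43 (G2). On the B0 string (open MIDI 23), that pitch is 43 − 23 = fret 20.

20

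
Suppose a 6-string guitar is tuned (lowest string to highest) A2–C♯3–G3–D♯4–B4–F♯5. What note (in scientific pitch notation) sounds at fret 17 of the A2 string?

D4

A2 is MIDI 45. Adding 17 gives 62, which is D4.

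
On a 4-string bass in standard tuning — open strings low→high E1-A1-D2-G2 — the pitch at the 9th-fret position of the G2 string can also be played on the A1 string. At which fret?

G2 at fret 9 is G2 + 9 semitones = E3.
The open A1 string is 10 semitones below the open G2, so the same pitch on the A1 string lies at fret 9 + 10 = 19.

19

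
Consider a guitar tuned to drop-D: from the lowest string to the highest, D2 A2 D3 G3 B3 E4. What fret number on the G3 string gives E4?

E4 is 9 semitones above the open G3 (G–G#–A–A#–B–C–C#–D–D#–E), so it sits at fret 9.

9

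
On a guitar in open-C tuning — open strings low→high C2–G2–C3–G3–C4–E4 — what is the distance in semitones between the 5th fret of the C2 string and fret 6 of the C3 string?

C2 at fret 5 → F2 (MIDI 41); C3 at fret 6 → F#3 (MIDI 54).
41 − 54 = -13, so the two pitches are 13 semitones apart, with F#3 the higher.

13 semitones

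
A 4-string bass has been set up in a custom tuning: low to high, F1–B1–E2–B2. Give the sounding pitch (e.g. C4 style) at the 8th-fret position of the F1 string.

F1 is MIDI 29. Adding 8 gives 37, which is C♯2.
(Equivalently spelled D♭2.)

C♯2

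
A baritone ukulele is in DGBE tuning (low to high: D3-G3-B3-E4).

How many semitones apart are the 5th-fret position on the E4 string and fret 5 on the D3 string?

E4 at fret 5 → A4 (MIDI 69); D3 at fret 5 → G3 (MIDI 55).
69 − 55 = 14, so the two pitches are 14 semitones apart, with A4 the higher.

14 semitones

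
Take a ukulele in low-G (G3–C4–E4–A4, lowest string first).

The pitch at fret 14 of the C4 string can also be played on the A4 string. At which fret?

C4 at fret 14 is C4 + 14 semitones = D5.
The open A4 string is 9 semitones above the open C4, so the same pitch on the A4 string lies at fret 14 − 9 = 5.

5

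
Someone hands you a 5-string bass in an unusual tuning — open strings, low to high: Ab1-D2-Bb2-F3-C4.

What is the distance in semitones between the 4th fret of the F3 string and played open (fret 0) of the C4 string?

F3 at fret 4 → A3 (MIDI 57); C4 at fret 0 → C4 (MIDI 60).
57 − 60 = -3, so the two pitches are 3 semitones apart, with C4 the higher.

3 semitones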